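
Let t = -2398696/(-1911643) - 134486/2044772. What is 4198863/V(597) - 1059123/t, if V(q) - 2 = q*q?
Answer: -245919056946663453814751/276081734268945759 ≈ -8.9075e+5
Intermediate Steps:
V(q) = 2 + q² (V(q) = 2 + q*q = 2 + q²)
t = 2323848598407/1954437040198 (t = -2398696*(-1/1911643) - 134486*1/2044772 = 2398696/1911643 - 67243/1022386 = 2323848598407/1954437040198 ≈ 1.1890)
4198863/V(597) - 1059123/t = 4198863/(2 + 597²) - 1059123/2323848598407/1954437040198 = 4198863/(2 + 356409) - 1059123*1954437040198/2323848598407 = 4198863/356411 - 689996407108542118/774616199469 = -245919056946663453814751/276081734268945759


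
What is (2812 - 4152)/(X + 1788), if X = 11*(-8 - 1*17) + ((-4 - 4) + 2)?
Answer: -1340/1507 ≈ -0.88918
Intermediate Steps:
X = -281 (X = 11*(-8 - 17) + (-8 + 2) = 11*(-25) - 6 = -275 - 6 = -281)
(2812 - 4152)/(X + 1788) = (2812 - 4152)/(-281 + 1788) = -1340/1507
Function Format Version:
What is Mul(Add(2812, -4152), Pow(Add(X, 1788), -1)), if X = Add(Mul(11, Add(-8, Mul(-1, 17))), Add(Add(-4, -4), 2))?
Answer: Rational(-1340, 1507) ≈ -0.88918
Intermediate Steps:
X = -281 (X = Add(Mul(11, Add(-8, -17)), Add(-8, 2)) = Add(Mul(11, -25), -6) = Add(-275, -6) = -281)
Mul(Add(2812, -4152), Pow(Add(X, 1788), -1)) = Mul(Add(2812, -4152), Pow(Add(-281, 1788), -1)) = Mul(-1340, Pow(1507, -1)) = Mul(-1340, Rational(1, 1507)) = Rational(-1340, 1507)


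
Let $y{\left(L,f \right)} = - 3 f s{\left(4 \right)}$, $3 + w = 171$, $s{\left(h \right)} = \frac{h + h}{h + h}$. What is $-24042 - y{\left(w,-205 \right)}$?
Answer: $-24657$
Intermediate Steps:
$s{\left(h \right)} = 1$ ($s{\left(h \right)} = \frac{2 h}{2 h} = 2 h \frac{1}{2 h} = 1$)
$w = 168$ ($w = -3 + 171 = 168$)
$y{\left(L,f \right)} = - 3 f$ ($y{\left(L,f \right)} = - 3 f 1 = - 3 f$)
$-24042 - y{\left(w,-205 \right)} = -24042 - \left(-3\right) \left(-205\right) = -24042 - 615 = -24657$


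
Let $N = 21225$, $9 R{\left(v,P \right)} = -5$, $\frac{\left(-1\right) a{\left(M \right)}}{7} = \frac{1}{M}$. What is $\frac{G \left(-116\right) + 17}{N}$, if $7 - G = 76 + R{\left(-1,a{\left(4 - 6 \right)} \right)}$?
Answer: $\frac{71609}{191025} \approx 0.37487$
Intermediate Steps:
$a{\left(M \right)} = - \frac{7}{M}$
$R{\left(v,P \right)} = - \frac{5}{9}$ ($R{\left(v,P \right)} = \frac{1}{9} \left(-5\right) = - \frac{5}{9}$)
$G = - \frac{616}{9}$ ($G = 7 - \left(76 - \frac{5}{9}\right) = 7 - \frac{679}{9} = - \frac{616}{9} \approx -68.444$)
$\frac{G \left(-116\right) + 17}{N} = \frac{\left(- \frac{616}{9}\right) \left(-116\right) + 17}{21225} = \left(\frac{71456}{9} + 17\right) \frac{1}{21225} = \frac{71609}{9} \cdot \frac{1}{21225} = \frac{71609}{191025}$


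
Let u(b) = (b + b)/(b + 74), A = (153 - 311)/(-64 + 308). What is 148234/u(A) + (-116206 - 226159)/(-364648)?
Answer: -241861157890549/28807192 ≈ -8.3959e+6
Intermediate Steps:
A = -79/122 (A = -158/244 = -158*1/244 = -79/122 ≈ -0.64754)
u(b) = 2*b/(74 + b) (u(b) = (2*b)/(74 + b) = 2*b/(74 + b))
148234/u(A) + (-116206 - 226159)/(-364648) = 148234/((2*(-79/122)/(74 - 79/122))) + (-116206 - 226159)/(-364648) = 148234/((2*(-79/122)/(8949/122))) - 342365*(-1/364648) = 148234/((2*(-79/122)*(122/8949))) + 342365/364648 = 148234/(-158/8949) + 342365/364648 = 148234*(-8949/158) + 342365/364648 = -663273033/79 + 342365/364648 = -241861157890549/28807192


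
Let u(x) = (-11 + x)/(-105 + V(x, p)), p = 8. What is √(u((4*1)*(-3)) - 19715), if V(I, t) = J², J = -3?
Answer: I*√11355702/24 ≈ 140.41*I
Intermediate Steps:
V(I, t) = 9 (V(I, t) = (-3)² = 9)
u(x) = 11/96 - x/96 (u(x) = (-11 + x)/(-105 + 9) = (-11 + x)/(-96) = (-11 + x)*(-1/96) = 11/96 - x/96)
√(u((4*1)*(-3)) - 19715) = √((11/96 - 4*1*(-3)/96) - 19715) = √((11/96 - (-3)/24) - 19715) = √((11/96 - 1/96*(-12)) - 19715) = √((11/96 + ⅛) - 19715) = √(23/96 - 19715) = √(-1892617/96) = I*√11355702/24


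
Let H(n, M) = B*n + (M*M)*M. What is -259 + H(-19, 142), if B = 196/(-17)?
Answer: 48675217/17 ≈ 2.8632e+6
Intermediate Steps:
B = -196/17 (B = 196*(-1/17) = -196/17 ≈ -11.529)
H(n, M) = M³ - 196*n/17 (H(n, M) = -196*n/17 + (M*M)*M = -196*n/17 + M²*M = -196*n/17 + M³ = M³ - 196*n/17)
-259 + H(-19, 142) = -259 + (142³ - 196/17*(-19)) = -259 + (2863288 + 3724/17) = -259 + 48679620/17 = 48675217/17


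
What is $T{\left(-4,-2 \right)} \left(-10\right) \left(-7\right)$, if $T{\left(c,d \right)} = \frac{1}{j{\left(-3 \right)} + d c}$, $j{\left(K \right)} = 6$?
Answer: $5$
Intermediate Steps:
$T{\left(c,d \right)} = \frac{1}{6 + c d}$ ($T{\left(c,d \right)} = \frac{1}{6 + d c} = \frac{1}{6 + c d}$)
$T{\left(-4,-2 \right)} \left(-10\right) \left(-7\right) = \frac{1}{6 - -8} \left(-10\right) \left(-7\right) = \frac{1}{6 + 8} \left(-10\right) \left(-7\right) = \frac{1}{14} \left(-10\right) \left(-7\right) = \left(- \frac{5}{7}\right) \left(-7\right) = 5$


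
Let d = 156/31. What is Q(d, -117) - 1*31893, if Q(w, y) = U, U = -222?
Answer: -32115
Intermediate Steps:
d = 156/31 (d = 156*(1/31) = 156/31 ≈ 5.0323)
Q(w, y) = -222
Q(d, -117) - 1*31893 = -222 - 1*31893 = -222 - 31893 = -32115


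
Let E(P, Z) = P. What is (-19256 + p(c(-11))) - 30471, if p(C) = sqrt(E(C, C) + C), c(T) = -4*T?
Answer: -49727 + 2*sqrt(22) ≈ -49718.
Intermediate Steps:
p(C) = sqrt(2)*sqrt(C) (p(C) = sqrt(C + C) = sqrt(2*C) = sqrt(2)*sqrt(C))
(-19256 + p(c(-11))) - 30471 = (-19256 + sqrt(2)*sqrt(-4*(-11))) - 30471 = (-19256 + sqrt(2)*sqrt(44)) - 30471 = (-19256 + sqrt(2)*(2*sqrt(11))) - 30471 = (-19256 + 2*sqrt(22)) - 30471 = -49727 + 2*sqrt(22)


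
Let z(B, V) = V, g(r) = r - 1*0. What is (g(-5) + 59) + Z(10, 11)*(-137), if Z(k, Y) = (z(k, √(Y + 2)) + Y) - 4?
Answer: -905 - 137*√13 ≈ -1399.0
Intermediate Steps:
g(r) = r (g(r) = r + 0 = r)
Z(k, Y) = -4 + Y + √(2 + Y) (Z(k, Y) = (√(Y + 2) + Y) - 4 = (√(2 + Y) + Y) - 4 = (Y + √(2 + Y)) - 4 = -4 + Y + √(2 + Y))
(g(-5) + 59) + Z(10, 11)*(-137) = (-5 + 59) + (-4 + 11 + √(2 + 11))*(-137) = 54 + (-4 + 11 + √13)*(-137) = 54 + (7 + √13)*(-137) = 54 + (-959 - 137*√13) = -905 - 137*√13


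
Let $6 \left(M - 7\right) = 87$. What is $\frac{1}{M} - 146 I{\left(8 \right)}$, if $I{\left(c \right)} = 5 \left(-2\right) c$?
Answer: $\frac{502242}{43} \approx 11680.0$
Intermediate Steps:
$M = \frac{43}{2}$ ($M = 7 + \frac{1}{6} \cdot 87 = 7 + \frac{29}{2} = \frac{43}{2} \approx 21.5$)
$I{\left(c \right)} = - 10 c$
$\frac{1}{M} - 146 I{\left(8 \right)} = \frac{1}{\frac{43}{2}} - 146 \left(\left(-10\right) 8\right) = \frac{2}{43} - -11680 = \frac{2}{43} + 11680 = \frac{502242}{43}$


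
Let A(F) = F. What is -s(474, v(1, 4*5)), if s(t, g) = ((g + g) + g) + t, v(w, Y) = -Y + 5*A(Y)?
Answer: -714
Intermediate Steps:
v(w, Y) = 4*Y (v(w, Y) = -Y + 5*Y = 4*Y)
s(t, g) = t + 3*g (s(t, g) = (2*g + g) + t = 3*g + t = t + 3*g)
-s(474, v(1, 4*5)) = -(474 + 3*(4*(4*5))) = -(474 + 3*(4*20)) = -(474 + 3*80) = -(474 + 240) = -1*714 = -714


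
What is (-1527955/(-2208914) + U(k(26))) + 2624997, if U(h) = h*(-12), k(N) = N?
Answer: 5797704970045/2208914 ≈ 2.6247e+6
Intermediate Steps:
U(h) = -12*h
(-1527955/(-2208914) + U(k(26))) + 2624997 = (-1527955/(-2208914) - 12*26) + 2624997 = (-1527955*(-1/2208914) - 312) + 2624997 = (1527955/2208914 - 312) + 2624997 = -687653213/2208914 + 2624997 = 5797704970045/2208914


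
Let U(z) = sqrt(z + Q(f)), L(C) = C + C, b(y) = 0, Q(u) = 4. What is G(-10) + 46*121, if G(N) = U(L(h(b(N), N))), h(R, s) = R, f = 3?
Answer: 5568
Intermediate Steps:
L(C) = 2*C
U(z) = sqrt(4 + z) (U(z) = sqrt(z + 4) = sqrt(4 + z))
G(N) = 2 (G(N) = sqrt(4 + 2*0) = sqrt(4 + 0) = sqrt(4) = 2)
G(-10) + 46*121 = 2 + 46*121 = 2 + 5566 = 5568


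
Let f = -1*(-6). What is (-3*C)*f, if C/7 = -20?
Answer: 2520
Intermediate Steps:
C = -140 (C = 7*(-20) = -140)
f = 6
(-3*C)*f = -3*(-140)*6 = 420*6 = 2520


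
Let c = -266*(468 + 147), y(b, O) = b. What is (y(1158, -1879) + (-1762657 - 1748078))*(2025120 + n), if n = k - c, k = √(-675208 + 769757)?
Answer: -7681446275670 - 3509577*√94549 ≈ -7.6825e+12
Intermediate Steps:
k = √94549 ≈ 307.49
c = -163590 (c = -266*615 = -163590)
n = 163590 + √94549 (n = √94549 - 1*(-163590) = √94549 + 163590 = 163590 + √94549 ≈ 1.6390e+5)
(y(1158, -1879) + (-1762657 - 1748078))*(2025120 + n) = (1158 + (-1762657 - 1748078))*(2025120 + (163590 + √94549)) = (1158 - 3510735)*(2188710 + √94549) = -3509577*(2188710 + √94549) = -7681446275670 - 3509577*√94549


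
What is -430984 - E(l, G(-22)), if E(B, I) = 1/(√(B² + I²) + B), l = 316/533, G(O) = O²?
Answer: -13452998338129/31214612 - √4159353290/31214612 ≈ -4.3098e+5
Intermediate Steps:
l = 316/533 (l = 316*(1/533) = 316/533 ≈ 0.59287)
E(B, I) = 1/(B + √(B² + I²))
-430984 - E(l, G(-22)) = -430984 - 1/(316/533 + √((316/533)² + ((-22)²)²)) = -430984 - 1/(316/533 + √(99856/284089 + 484²)) = -430984 - 1/(316/533 + √(99856/284089 + 234256)) = -430984 - 1/(316/533 + √(66549652640/284089)) = -430984 - 1/(316/533 + 4*√4159353290/533)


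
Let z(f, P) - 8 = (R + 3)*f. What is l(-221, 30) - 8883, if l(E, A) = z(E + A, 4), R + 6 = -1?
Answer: -8111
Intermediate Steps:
R = -7 (R = -6 - 1 = -7)
z(f, P) = 8 - 4*f (z(f, P) = 8 + (-7 + 3)*f = 8 - 4*f)
l(E, A) = 8 - 4*A - 4*E (l(E, A) = 8 - 4*(E + A) = 8 - 4*(A + E) = 8 + (-4*A - 4*E) = 8 - 4*A - 4*E)
l(-221, 30) - 8883 = (8 - 4*30 - 4*(-221)) - 8883 = (8 - 120 + 884) - 8883 = 772 - 8883 = -8111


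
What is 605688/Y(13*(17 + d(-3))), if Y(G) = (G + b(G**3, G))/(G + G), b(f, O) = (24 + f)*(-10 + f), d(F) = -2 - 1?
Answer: 110235216/18171858265259 ≈ 6.0663e-6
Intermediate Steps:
d(F) = -3
b(f, O) = (-10 + f)*(24 + f)
Y(G) = (-240 + G + G**6 + 14*G**3)/(2*G) (Y(G) = (G + (-240 + (G**3)**2 + 14*G**3))/(G + G) = (G + (-240 + G**6 + 14*G**3))/((2*G)) = (-240 + G + G**6 + 14*G**3)*(1/(2*G)) = (-240 + G + G**6 + 14*G**3)/(2*G))
605688/Y(13*(17 + d(-3))) = 605688/(((-240 + 13*(17 - 3) + (13*(17 - 3))**6 + 14*(13*(17 - 3))**3)/(2*((13*(17 - 3)))))) = 605688/(((-240 + 13*14 + (13*14)**6 + 14*(13*14)**3)/(2*((13*14))))) = 605688/(((1/2)*(-240 + 182 + 182**6 + 14*182**3)/182)) = 605688/(((1/2)*(1/182)*(-240 + 182 + 36343632130624 + 14*6028568))) = 605688/(((1/2)*(1/182)*(-240 + 182 + 36343632130624 + 84399952))) = 605688/(((1/2)*(1/182)*36343716530518)) = 605688/(18171858265259/182) = 605688*(182/18171858265259) = 110235216/18171858265259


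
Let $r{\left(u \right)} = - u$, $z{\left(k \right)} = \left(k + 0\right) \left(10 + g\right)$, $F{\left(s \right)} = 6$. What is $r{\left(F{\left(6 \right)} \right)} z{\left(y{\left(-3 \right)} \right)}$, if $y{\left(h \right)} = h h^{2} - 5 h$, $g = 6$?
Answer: $1152$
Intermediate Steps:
$y{\left(h \right)} = h^{3} - 5 h$
$z{\left(k \right)} = 16 k$ ($z{\left(k \right)} = \left(k + 0\right) \left(10 + 6\right) = k 16 = 16 k$)
$r{\left(F{\left(6 \right)} \right)} z{\left(y{\left(-3 \right)} \right)} = \left(-1\right) 6 \cdot 16 \left(- 3 \left(-5 + \left(-3\right)^{2}\right)\right) = - 6 \cdot 16 \left(- 3 \left(-5 + 9\right)\right) = - 6 \cdot 16 \left(\left(-3\right) 4\right) = - 6 \cdot 16 \left(-12\right) = \left(-6\right) \left(-192\right) = 1152$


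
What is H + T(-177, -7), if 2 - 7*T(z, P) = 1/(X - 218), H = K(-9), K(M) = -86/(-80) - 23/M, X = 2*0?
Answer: 1075901/274680 ≈ 3.9169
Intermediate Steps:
X = 0
K(M) = 43/40 - 23/M (K(M) = -86*(-1/80) - 23/M = 43/40 - 23/M)
H = 1307/360 (H = 43/40 - 23/(-9) = 43/40 - 23*(-⅑) = 43/40 + 23/9 = 1307/360 ≈ 3.6306)
T(z, P) = 437/1526 (T(z, P) = 2/7 - 1/(7*(0 - 218)) = 2/7 - ⅐/(-218) = 2/7 - ⅐*(-1/218) = 2/7 + 1/1526 = 437/1526)
H + T(-177, -7) = 1307/360 + 437/1526 = 1075901/274680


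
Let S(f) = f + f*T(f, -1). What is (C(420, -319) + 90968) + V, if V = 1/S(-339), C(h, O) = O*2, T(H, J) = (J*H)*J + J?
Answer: 10380813931/114921 ≈ 90330.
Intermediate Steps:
T(H, J) = J + H*J**2 (T(H, J) = (H*J)*J + J = H*J**2 + J = J + H*J**2)
C(h, O) = 2*O
S(f) = f + f*(-1 + f) (S(f) = f + f*(-(1 + f*(-1))) = f + f*(-(1 - f)) = f + f*(-1 + f))
V = 1/114921 (V = 1/((-339)**2) = 1/114921 ≈ 8.7016e-6)
(C(420, -319) + 90968) + V = (2*(-319) + 90968) + 1/114921 = (-638 + 90968) + 1/114921 = 90330 + 1/114921 = 10380813931/114921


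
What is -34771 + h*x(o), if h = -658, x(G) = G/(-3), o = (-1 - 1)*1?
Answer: -105629/3 ≈ -35210.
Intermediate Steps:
o = -2 (o = -2*1 = -2)
x(G) = -G/3 (x(G) = G*(-⅓) = -G/3)
-34771 + h*x(o) = -34771 - (-658)*(-2)/3 = -34771 - 658*⅔ = -34771 - 1316/3 = -105629/3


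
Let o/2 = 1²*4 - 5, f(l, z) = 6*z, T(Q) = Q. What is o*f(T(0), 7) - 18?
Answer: -102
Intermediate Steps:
o = -2 (o = 2*(1²*4 - 5) = 2*(1*4 - 5) = 2*(4 - 5) = 2*(-1) = -2)
o*f(T(0), 7) - 18 = -12*7 - 18 = -2*42 - 18 = -84 - 18 = -102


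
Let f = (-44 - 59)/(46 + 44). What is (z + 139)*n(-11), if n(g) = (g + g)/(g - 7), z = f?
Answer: 136477/810 ≈ 168.49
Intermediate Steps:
f = -103/90 ≈ -1.1444
z = -103/90 ≈ -1.1444
n(g) = 2*g/(-7 + g) (n(g) = (2*g)/(-7 + g) = 2*g/(-7 + g))
(z + 139)*n(-11) = (-103/90 + 139)*(2*(-11)/(-7 - 11)) = 12407*(2*(-11)/(-18))/90 = 12407*(2*(-11)*(-1/18))/90 = (12407/90)*(11/9) = 136477/810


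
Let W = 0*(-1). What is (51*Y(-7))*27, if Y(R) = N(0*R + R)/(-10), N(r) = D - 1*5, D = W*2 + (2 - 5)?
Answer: 5508/5 ≈ 1101.6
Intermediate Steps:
W = 0
D = -3 (D = 0*2 + (2 - 5) = 0 - 3 = -3)
N(r) = -8 (N(r) = -3 - 1*5 = -3 - 5 = -8)
Y(R) = ⅘ (Y(R) = -8/(-10) = -8*(-⅒) = ⅘)
(51*Y(-7))*27 = (51*(⅘))*27 = (204/5)*27 = 5508/5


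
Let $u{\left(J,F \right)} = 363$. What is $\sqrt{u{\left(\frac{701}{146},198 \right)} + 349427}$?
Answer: $\sqrt{349790} \approx 591.43$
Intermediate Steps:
$\sqrt{u{\left(\frac{701}{146},198 \right)} + 349427} = \sqrt{363 + 349427} = \sqrt{349790}$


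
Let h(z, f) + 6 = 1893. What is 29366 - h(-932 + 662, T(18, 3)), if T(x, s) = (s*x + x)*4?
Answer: 27479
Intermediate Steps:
T(x, s) = 4*x + 4*s*x (T(x, s) = (x + s*x)*4 = 4*x + 4*s*x)
h(z, f) = 1887 (h(z, f) = -6 + 1893 = 1887)
29366 - h(-932 + 662, T(18, 3)) = 29366 - 1*1887 = 29366 - 1887 = 27479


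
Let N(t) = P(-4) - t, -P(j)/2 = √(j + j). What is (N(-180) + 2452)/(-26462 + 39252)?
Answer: 1316/6395 - 2*I*√2/6395 ≈ 0.20579 - 0.00044229*I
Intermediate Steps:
P(j) = -2*√2*√j (P(j) = -2*√(j + j) = -2*√2*√j)
N(t) = -t - 4*I*√2 (N(t) = -2*√2*√(-4) - t = -2*√2*2*I - t = -4*I*√2 - t = -t - 4*I*√2)
(N(-180) + 2452)/(-26462 + 39252) = ((-1*(-180) - 4*I*√2) + 2452)/(-26462 + 39252) = ((180 - 4*I*√2) + 2452)/12790 = (2632 - 4*I*√2)*(1/12790) = 1316/6395 - 2*I*√2/6395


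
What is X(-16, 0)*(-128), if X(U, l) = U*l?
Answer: 0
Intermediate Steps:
X(-16, 0)*(-128) = -16*0*(-128) = 0*(-128) = 0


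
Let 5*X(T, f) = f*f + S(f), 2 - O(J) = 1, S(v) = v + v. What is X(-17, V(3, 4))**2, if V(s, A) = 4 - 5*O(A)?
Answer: 1/25 ≈ 0.040000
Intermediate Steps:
S(v) = 2*v
O(J) = 1 (O(J) = 2 - 1*1 = 2 - 1 = 1)
V(s, A) = -1 (V(s, A) = 4 - 5*1 = 4 - 5 = -1)
X(T, f) = f**2/5 + 2*f/5 (X(T, f) = (f*f + 2*f)/5 = (f**2 + 2*f)/5 = f**2/5 + 2*f/5)
X(-17, V(3, 4))**2 = ((1/5)*(-1)*(2 - 1))**2 = ((1/5)*(-1)*1)**2 = (-1/5)**2 = 1/25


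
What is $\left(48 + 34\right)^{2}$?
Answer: $6724$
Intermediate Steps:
$\left(48 + 34\right)^{2} = 82^{2} = 6724$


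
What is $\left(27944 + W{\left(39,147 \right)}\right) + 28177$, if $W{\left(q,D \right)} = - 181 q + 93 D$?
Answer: $62733$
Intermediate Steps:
$\left(27944 + W{\left(39,147 \right)}\right) + 28177 = \left(27944 + \left(\left(-181\right) 39 + 93 \cdot 147\right)\right) + 28177 = \left(27944 + \left(-7059 + 13671\right)\right) + 28177 = \left(27944 + 6612\right) + 28177 = 34556 + 28177 = 62733$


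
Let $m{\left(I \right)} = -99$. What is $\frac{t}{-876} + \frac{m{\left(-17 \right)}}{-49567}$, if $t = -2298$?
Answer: $\frac{260255}{99134} \approx 2.6253$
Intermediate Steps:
$\frac{t}{-876} + \frac{m{\left(-17 \right)}}{-49567} = - \frac{2298}{-876} - \frac{99}{-49567} = \left(-2298\right) \left(- \frac{1}{876}\right) - - \frac{99}{49567} = \frac{383}{146} + \frac{99}{49567} = \frac{260255}{99134}$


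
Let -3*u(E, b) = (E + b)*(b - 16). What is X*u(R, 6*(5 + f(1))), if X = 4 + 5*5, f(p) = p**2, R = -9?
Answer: -5220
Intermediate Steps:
X = 29 (X = 4 + 25 = 29)
u(E, b) = -(-16 + b)*(E + b)/3 (u(E, b) = -(E + b)*(b - 16)/3 = -(E + b)*(-16 + b)/3 = -(-16 + b)*(E + b)/3)
X*u(R, 6*(5 + f(1))) = 29*(-36*(5 + 1**2)**2/3 + (16/3)*(-9) + 16*(6*(5 + 1**2))/3 - 1/3*(-9)*6*(5 + 1**2)) = 29*(-36*(5 + 1)**2/3 - 48 + 16*(6*(5 + 1))/3 - 1/3*(-9)*6*(5 + 1)) = 29*(-(6*6)**2/3 - 48 + 16*(6*6)/3 - 1/3*(-9)*6*6) = 29*(-1/3*36**2 - 48 + (16/3)*36 - 1/3*(-9)*36) = 29*(-1/3*1296 - 48 + 192 + 108) = 29*(-432 - 48 + 192 + 108) = 29*(-180) = -5220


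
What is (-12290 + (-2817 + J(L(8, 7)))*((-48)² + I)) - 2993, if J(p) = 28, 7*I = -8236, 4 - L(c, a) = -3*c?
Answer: -22117769/7 ≈ -3.1597e+6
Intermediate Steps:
L(c, a) = 4 + 3*c (L(c, a) = 4 - (-3)*c = 4 + 3*c)
I = -8236/7 (I = (⅐)*(-8236) = -8236/7 ≈ -1176.6)
(-12290 + (-2817 + J(L(8, 7)))*((-48)² + I)) - 2993 = (-12290 + (-2817 + 28)*((-48)² - 8236/7)) - 2993 = (-12290 - 2789*(2304 - 8236/7)) - 2993 = (-12290 - 2789*7892/7) - 2993 = (-12290 - 22010788/7) - 2993 = -22096818/7 - 2993 = -22117769/7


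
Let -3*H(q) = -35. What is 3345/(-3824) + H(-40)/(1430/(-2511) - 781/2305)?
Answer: -275800975545/20103689584 ≈ -13.719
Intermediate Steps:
H(q) = 35/3 (H(q) = -⅓*(-35) = 35/3)
3345/(-3824) + H(-40)/(1430/(-2511) - 781/2305) = 3345/(-3824) + 35/(3*(1430/(-2511) - 781/2305)) = 3345*(-1/3824) + 35/(3*(1430*(-1/2511) - 781*1/2305)) = -3345/3824 + 35/(3*(-1430/2511 - 781/2305)) = -3345/3824 + 35/(3*(-5257241/5787855)) = -3345/3824 + (35/3)*(-5787855/5257241) = -3345/3824 - 67524975/5257241 = -275800975545/20103689584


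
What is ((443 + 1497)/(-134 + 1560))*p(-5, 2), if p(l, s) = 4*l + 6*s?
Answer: -7760/713 ≈ -10.884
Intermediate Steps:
((443 + 1497)/(-134 + 1560))*p(-5, 2) = ((443 + 1497)/(-134 + 1560))*(4*(-5) + 6*2) = (1940/1426)*(-20 + 12) = (1940*(1/1426))*(-8) = (970/713)*(-8) = -7760/713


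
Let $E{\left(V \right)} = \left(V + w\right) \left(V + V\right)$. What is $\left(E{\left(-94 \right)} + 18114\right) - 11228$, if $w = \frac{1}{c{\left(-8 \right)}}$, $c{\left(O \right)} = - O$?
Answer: $\frac{49069}{2} \approx 24535.0$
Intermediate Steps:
$w = \frac{1}{8}$ ($w = \frac{1}{\left(-1\right) \left(-8\right)} = \frac{1}{8} \approx 0.125$)
$E{\left(V \right)} = 2 V \left(\frac{1}{8} + V\right)$ ($E{\left(V \right)} = \left(V + \frac{1}{8}\right) \left(V + V\right) = \left(\frac{1}{8} + V\right) 2 V = 2 V \left(\frac{1}{8} + V\right)$)
$\left(E{\left(-94 \right)} + 18114\right) - 11228 = \left(\frac{1}{4} \left(-94\right) \left(1 + 8 \left(-94\right)\right) + 18114\right) - 11228 = \left(\frac{1}{4} \left(-94\right) \left(1 - 752\right) + 18114\right) - 11228 = \left(\frac{1}{4} \left(-94\right) \left(-751\right) + 18114\right) - 11228 = \left(\frac{35297}{2} + 18114\right) - 11228 = \frac{71525}{2} - 11228 = \frac{49069}{2}$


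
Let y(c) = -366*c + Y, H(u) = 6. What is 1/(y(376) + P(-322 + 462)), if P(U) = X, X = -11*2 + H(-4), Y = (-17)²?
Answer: -1/137343 ≈ -7.2810e-6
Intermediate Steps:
Y = 289
y(c) = 289 - 366*c (y(c) = -366*c + 289 = 289 - 366*c)
X = -16 (X = -11*2 + 6 = -22 + 6 = -16)
P(U) = -16
1/(y(376) + P(-322 + 462)) = 1/((289 - 366*376) - 16) = 1/((289 - 137616) - 16) = 1/(-137327 - 16) = 1/(-137343) = -1/137343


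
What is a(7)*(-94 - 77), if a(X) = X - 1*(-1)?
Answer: -1368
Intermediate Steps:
a(X) = 1 + X (a(X) = X + 1 = 1 + X)
a(7)*(-94 - 77) = (1 + 7)*(-94 - 77) = 8*(-171) = -1368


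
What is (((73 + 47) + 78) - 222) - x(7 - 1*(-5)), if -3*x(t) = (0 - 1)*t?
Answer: -28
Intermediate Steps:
x(t) = t/3 (x(t) = -(0 - 1)*t/3 = -(-1)*t/3 = t/3)
(((73 + 47) + 78) - 222) - x(7 - 1*(-5)) = (((73 + 47) + 78) - 222) - (7 - 1*(-5))/3 = ((120 + 78) - 222) - (7 + 5)/3 = (198 - 222) - 12/3 = -24 - 1*4 = -24 - 4 = -28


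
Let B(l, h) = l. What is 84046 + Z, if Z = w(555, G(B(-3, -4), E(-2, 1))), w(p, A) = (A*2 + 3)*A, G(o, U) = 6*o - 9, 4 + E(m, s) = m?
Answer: 85423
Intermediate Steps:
E(m, s) = -4 + m
G(o, U) = -9 + 6*o
w(p, A) = A*(3 + 2*A) (w(p, A) = (2*A + 3)*A = (3 + 2*A)*A = A*(3 + 2*A))
Z = 1377 (Z = (-9 + 6*(-3))*(3 + 2*(-9 + 6*(-3))) = (-9 - 18)*(3 + 2*(-9 - 18)) = -27*(3 + 2*(-27)) = -27*(3 - 54) = -27*(-51) = 1377)
84046 + Z = 84046 + 1377 = 85423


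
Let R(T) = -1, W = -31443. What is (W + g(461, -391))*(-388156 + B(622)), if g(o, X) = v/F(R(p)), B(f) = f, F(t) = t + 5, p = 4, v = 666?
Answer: 12120707151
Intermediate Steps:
F(t) = 5 + t
g(o, X) = 333/2 (g(o, X) = 666/(5 - 1) = 666/4 = 666*(1/4) = 333/2)
(W + g(461, -391))*(-388156 + B(622)) = (-31443 + 333/2)*(-388156 + 622) = -62553/2*(-387534) = 12120707151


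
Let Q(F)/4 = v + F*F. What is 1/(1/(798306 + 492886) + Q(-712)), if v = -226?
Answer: 1291192/2617080911425 ≈ 4.9337e-7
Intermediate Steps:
Q(F) = -904 + 4*F² (Q(F) = 4*(-226 + F*F) = 4*(-226 + F²) = -904 + 4*F²)
1/(1/(798306 + 492886) + Q(-712)) = 1/(1/(798306 + 492886) + (-904 + 4*(-712)²)) = 1/(1/1291192 + (-904 + 4*506944)) = 1/(1/1291192 + (-904 + 2027776)) = 1/(1/1291192 + 2026872) = 1/(2617080911425/1291192) = 1291192/2617080911425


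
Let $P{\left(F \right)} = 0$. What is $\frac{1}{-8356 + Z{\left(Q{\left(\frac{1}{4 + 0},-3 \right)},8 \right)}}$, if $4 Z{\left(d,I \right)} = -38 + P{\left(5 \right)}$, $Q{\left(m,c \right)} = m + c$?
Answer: $- \frac{2}{16731} \approx -0.00011954$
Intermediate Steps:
$Q{\left(m,c \right)} = c + m$
$Z{\left(d,I \right)} = - \frac{19}{2}$ ($Z{\left(d,I \right)} = \frac{-38 + 0}{4} = \frac{1}{4} \left(-38\right) = - \frac{19}{2}$)
$\frac{1}{-8356 + Z{\left(Q{\left(\frac{1}{4 + 0},-3 \right)},8 \right)}} = \frac{1}{-8356 - \frac{19}{2}} = \frac{1}{- \frac{16731}{2}} = - \frac{2}{16731}$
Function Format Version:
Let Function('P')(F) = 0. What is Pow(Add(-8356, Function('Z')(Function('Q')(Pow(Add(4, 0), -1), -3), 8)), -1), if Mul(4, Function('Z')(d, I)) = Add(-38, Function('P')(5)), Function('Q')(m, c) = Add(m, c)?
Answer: Rational(-2, 16731) ≈ -0.00011954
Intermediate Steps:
Function('Q')(m, c) = Add(c, m)
Function('Z')(d, I) = Rational(-19, 2) (Function('Z')(d, I) = Mul(Rational(1, 4), Add(-38, 0)) = Mul(Rational(1, 4), -38) = Rational(-19, 2))
Pow(Add(-8356, Function('Z')(Function('Q')(Pow(Add(4, 0), -1), -3), 8)), -1) = Pow(Add(-8356, Rational(-19, 2)), -1) = Pow(Rational(-16731, 2), -1) = Rational(-2, 16731)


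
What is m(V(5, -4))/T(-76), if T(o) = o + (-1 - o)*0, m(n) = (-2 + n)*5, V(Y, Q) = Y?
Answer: -15/76 ≈ -0.19737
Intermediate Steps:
m(n) = -10 + 5*n
T(o) = o (T(o) = o + 0 = o)
m(V(5, -4))/T(-76) = (-10 + 5*5)/(-76) = (-10 + 25)*(-1/76) = 15*(-1/76) = -15/76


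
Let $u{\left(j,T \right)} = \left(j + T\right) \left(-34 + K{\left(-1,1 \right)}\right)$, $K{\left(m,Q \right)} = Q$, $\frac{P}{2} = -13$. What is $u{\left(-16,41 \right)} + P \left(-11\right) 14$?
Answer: $3179$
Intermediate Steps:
$P = -26$ ($P = 2 \left(-13\right) = -26$)
$u{\left(j,T \right)} = - 33 T - 33 j$ ($u{\left(j,T \right)} = \left(j + T\right) \left(-34 + 1\right) = \left(T + j\right) \left(-33\right) = - 33 T - 33 j$)
$u{\left(-16,41 \right)} + P \left(-11\right) 14 = \left(\left(-33\right) 41 - -528\right) + \left(-26\right) \left(-11\right) 14 = \left(-1353 + 528\right) + 286 \cdot 14 = -825 + 4004 = 3179$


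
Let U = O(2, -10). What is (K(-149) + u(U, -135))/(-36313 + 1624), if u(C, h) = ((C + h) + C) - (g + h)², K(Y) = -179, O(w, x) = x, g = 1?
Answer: 590/1119 ≈ 0.52726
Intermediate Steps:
U = -10
u(C, h) = h - (1 + h)² + 2*C (u(C, h) = ((C + h) + C) - (1 + h)² = (h + 2*C) - (1 + h)² = h - (1 + h)² + 2*C)
(K(-149) + u(U, -135))/(-36313 + 1624) = (-179 + (-135 - (1 - 135)² + 2*(-10)))/(-36313 + 1624) = (-179 + (-135 - 1*(-134)² - 20))/(-34689) = (-179 + (-135 - 1*17956 - 20))*(-1/34689) = (-179 + (-135 - 17956 - 20))*(-1/34689) = (-179 - 18111)*(-1/34689) = -18290*(-1/34689) = 590/1119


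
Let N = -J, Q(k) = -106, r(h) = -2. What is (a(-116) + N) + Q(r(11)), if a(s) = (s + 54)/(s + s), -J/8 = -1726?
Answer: -1613993/116 ≈ -13914.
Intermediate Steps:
J = 13808 (J = -8*(-1726) = 13808)
N = -13808 (N = -1*13808 = -13808)
a(s) = (54 + s)/(2*s) (a(s) = (54 + s)/((2*s)) = (54 + s)*(1/(2*s)) = (54 + s)/(2*s))
(a(-116) + N) + Q(r(11)) = ((½)*(54 - 116)/(-116) - 13808) - 106 = ((½)*(-1/116)*(-62) - 13808) - 106 = (31/116 - 13808) - 106 = -1601697/116 - 106 = -1613993/116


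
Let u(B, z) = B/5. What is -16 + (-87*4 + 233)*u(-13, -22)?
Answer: 283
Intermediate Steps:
u(B, z) = B/5 (u(B, z) = B*(⅕) = B/5)
-16 + (-87*4 + 233)*u(-13, -22) = -16 + (-87*4 + 233)*((⅕)*(-13)) = -16 + (-348 + 233)*(-13/5) = -16 - 115*(-13/5) = -16 + 299 = 283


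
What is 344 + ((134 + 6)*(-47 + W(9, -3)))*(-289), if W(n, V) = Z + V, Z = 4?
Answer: 1861504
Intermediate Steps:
W(n, V) = 4 + V
344 + ((134 + 6)*(-47 + W(9, -3)))*(-289) = 344 + ((134 + 6)*(-47 + (4 - 3)))*(-289) = 344 + (140*(-47 + 1))*(-289) = 344 + (140*(-46))*(-289) = 344 - 6440*(-289) = 344 + 1861160 = 1861504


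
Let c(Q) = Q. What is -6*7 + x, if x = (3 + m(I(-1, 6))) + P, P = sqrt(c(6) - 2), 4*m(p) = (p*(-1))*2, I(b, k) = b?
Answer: -73/2 ≈ -36.500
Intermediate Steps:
m(p) = -p/2 (m(p) = ((p*(-1))*2)/4 = (-p*2)/4 = (-2*p)/4 = -p/2)
P = 2 (P = sqrt(6 - 2) = sqrt(4) = 2)
x = 11/2 (x = (3 - 1/2*(-1)) + 2 = (3 + 1/2) + 2 = 7/2 + 2 = 11/2 ≈ 5.5000)
-6*7 + x = -6*7 + 11/2 = -42 + 11/2 = -73/2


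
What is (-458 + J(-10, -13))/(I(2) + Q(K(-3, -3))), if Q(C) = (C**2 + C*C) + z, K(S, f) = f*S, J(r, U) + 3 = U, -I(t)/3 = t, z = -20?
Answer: -237/68 ≈ -3.4853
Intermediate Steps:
I(t) = -3*t
J(r, U) = -3 + U
K(S, f) = S*f
Q(C) = -20 + 2*C**2 (Q(C) = (C**2 + C*C) - 20 = (C**2 + C**2) - 20 = 2*C**2 - 20 = -20 + 2*C**2)
(-458 + J(-10, -13))/(I(2) + Q(K(-3, -3))) = (-458 + (-3 - 13))/(-3*2 + (-20 + 2*(-3*(-3))**2)) = (-458 - 16)/(-6 + (-20 + 2*9**2)) = -474/(-6 + (-20 + 2*81)) = -474/(-6 + (-20 + 162)) = -474/(-6 + 142) = -474/136 = -474*1/136 = -237/68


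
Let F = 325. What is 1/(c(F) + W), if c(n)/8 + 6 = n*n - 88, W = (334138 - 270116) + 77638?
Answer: 1/985908 ≈ 1.0143e-6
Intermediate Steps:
W = 141660 (W = 64022 + 77638 = 141660)
c(n) = -752 + 8*n² (c(n) = -48 + 8*(n*n - 88) = -48 + 8*(n² - 88) = -48 + 8*(-88 + n²) = -48 + (-704 + 8*n²) = -752 + 8*n²)
1/(c(F) + W) = 1/((-752 + 8*325²) + 141660) = 1/((-752 + 8*105625) + 141660) = 1/((-752 + 845000) + 141660) = 1/(844248 + 141660) = 1/985908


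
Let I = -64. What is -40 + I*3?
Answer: -232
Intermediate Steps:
-40 + I*3 = -40 - 64*3 = -40 - 192 = -232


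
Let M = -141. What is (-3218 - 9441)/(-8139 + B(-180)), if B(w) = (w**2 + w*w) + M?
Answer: -12659/56520 ≈ -0.22397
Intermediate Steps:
B(w) = -141 + 2*w**2 (B(w) = (w**2 + w*w) - 141 = (w**2 + w**2) - 141 = 2*w**2 - 141 = -141 + 2*w**2)
(-3218 - 9441)/(-8139 + B(-180)) = (-3218 - 9441)/(-8139 + (-141 + 2*(-180)**2)) = -12659/(-8139 + (-141 + 2*32400)) = -12659/(-8139 + (-141 + 64800)) = -12659/(-8139 + 64659) = -12659/56520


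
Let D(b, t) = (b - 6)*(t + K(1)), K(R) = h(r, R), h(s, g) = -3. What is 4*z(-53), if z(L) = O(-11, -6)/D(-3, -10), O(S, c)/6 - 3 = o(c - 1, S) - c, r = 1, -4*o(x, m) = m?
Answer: 94/39 ≈ 2.4103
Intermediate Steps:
o(x, m) = -m/4
K(R) = -3
O(S, c) = 18 - 6*c - 3*S/2 (O(S, c) = 18 + 6*(-S/4 - c) = 18 + 6*(-c - S/4) = 18 + (-6*c - 3*S/2) = 18 - 6*c - 3*S/2)
D(b, t) = (-6 + b)*(-3 + t) (D(b, t) = (b - 6)*(t - 3) = (-6 + b)*(-3 + t))
z(L) = 47/78 (z(L) = (18 - 6*(-6) - 3/2*(-11))/(18 - 6*(-10) - 3*(-3) - 3*(-10)) = (18 + 36 + 33/2)/(18 + 60 + 9 + 30) = (141/2)/117 = (141/2)*(1/117) = 47/78)
4*z(-53) = 4*(47/78) = 94/39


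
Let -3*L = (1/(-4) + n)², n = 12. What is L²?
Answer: 4879681/2304 ≈ 2117.9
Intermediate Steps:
L = -2209/48 (L = -(1/(-4) + 12)²/3 = -(-¼ + 12)²/3 = -(47/4)²/3 = -⅓*2209/16 = -2209/48 ≈ -46.021)
L² = (-2209/48)² = 4879681/2304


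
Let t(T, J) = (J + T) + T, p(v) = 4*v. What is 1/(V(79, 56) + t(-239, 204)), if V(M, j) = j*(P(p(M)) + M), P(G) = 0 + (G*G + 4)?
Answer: 1/5596310 ≈ 1.7869e-7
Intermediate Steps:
P(G) = 4 + G² (P(G) = 0 + (G² + 4) = 0 + (4 + G²) = 4 + G²)
V(M, j) = j*(4 + M + 16*M²) (V(M, j) = j*((4 + (4*M)²) + M) = j*((4 + 16*M²) + M) = j*(4 + M + 16*M²))
t(T, J) = J + 2*T
1/(V(79, 56) + t(-239, 204)) = 1/(56*(4 + 79 + 16*79²) + (204 + 2*(-239))) = 1/(56*(4 + 79 + 16*6241) + (204 - 478)) = 1/(56*(4 + 79 + 99856) - 274) = 1/(56*99939 - 274) = 1/(5596584 - 274) = 1/5596310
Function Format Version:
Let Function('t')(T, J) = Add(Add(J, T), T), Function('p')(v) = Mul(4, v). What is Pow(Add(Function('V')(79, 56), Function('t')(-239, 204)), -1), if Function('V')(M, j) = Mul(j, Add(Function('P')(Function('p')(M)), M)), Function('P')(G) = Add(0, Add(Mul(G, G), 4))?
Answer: Rational(1, 5596310) ≈ 1.7869e-7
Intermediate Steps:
Function('P')(G) = Add(4, Pow(G, 2)) (Function('P')(G) = Add(0, Add(Pow(G, 2), 4)) = Add(0, Add(4, Pow(G, 2))) = Add(4, Pow(G, 2)))
Function('V')(M, j) = Mul(j, Add(4, M, Mul(16, Pow(M, 2)))) (Function('V')(M, j) = Mul(j, Add(Add(4, Pow(Mul(4, M), 2)), M)) = Mul(j, Add(Add(4, Mul(16, Pow(M, 2))), M)) = Mul(j, Add(4, M, Mul(16, Pow(M, 2)))))
Function('t')(T, J) = Add(J, Mul(2, T))
Pow(Add(Function('V')(79, 56), Function('t')(-239, 204)), -1) = Pow(Add(Mul(56, Add(4, 79, Mul(16, Pow(79, 2)))), Add(204, Mul(2, -239))), -1) = Pow(Add(Mul(56, Add(4, 79, Mul(16, 6241))), Add(204, -478)), -1) = Pow(Add(Mul(56, Add(4, 79, 99856)), -274), -1) = Pow(Add(Mul(56, 99939), -274), -1) = Pow(Add(5596584, -274), -1) = Pow(5596310, -1) = Rational(1, 5596310)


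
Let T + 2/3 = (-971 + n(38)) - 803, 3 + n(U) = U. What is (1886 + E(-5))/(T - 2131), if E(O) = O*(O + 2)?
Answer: -5703/11612 ≈ -0.49113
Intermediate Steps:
n(U) = -3 + U
E(O) = O*(2 + O)
T = -5219/3 (T = -⅔ + ((-971 + (-3 + 38)) - 803) = -⅔ + ((-971 + 35) - 803) = -⅔ + (-936 - 803) = -⅔ - 1739 = -5219/3 ≈ -1739.7)
(1886 + E(-5))/(T - 2131) = (1886 - 5*(2 - 5))/(-5219/3 - 2131) = (1886 - 5*(-3))/(-11612/3) = (1886 + 15)*(-3/11612) = 1901*(-3/11612) = -5703/11612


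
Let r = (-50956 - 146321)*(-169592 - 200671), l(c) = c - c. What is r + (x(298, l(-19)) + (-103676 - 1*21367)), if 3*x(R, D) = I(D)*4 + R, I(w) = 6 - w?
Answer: 219132746746/3 ≈ 7.3044e+10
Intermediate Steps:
l(c) = 0
x(R, D) = 8 - 4*D/3 + R/3 (x(R, D) = ((6 - D)*4 + R)/3 = ((24 - 4*D) + R)/3 = (24 + R - 4*D)/3 = 8 - 4*D/3 + R/3)
r = 73044373851 (r = -197277*(-370263) = 73044373851)
r + (x(298, l(-19)) + (-103676 - 1*21367)) = 73044373851 + ((8 - 4/3*0 + (1/3)*298) + (-103676 - 1*21367)) = 73044373851 + ((8 + 0 + 298/3) + (-103676 - 21367)) = 73044373851 + (322/3 - 125043) = 73044373851 - 374807/3 = 219132746746/3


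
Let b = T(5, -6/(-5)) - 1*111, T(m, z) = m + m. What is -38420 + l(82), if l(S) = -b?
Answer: -38319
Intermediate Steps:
T(m, z) = 2*m
b = -101 (b = 2*5 - 1*111 = 10 - 111 = -101)
l(S) = 101 (l(S) = -1*(-101) = 101)
-38420 + l(82) = -38420 + 101 = -38319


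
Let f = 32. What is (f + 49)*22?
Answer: 1782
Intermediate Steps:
(f + 49)*22 = (32 + 49)*22 = 81*22 = 1782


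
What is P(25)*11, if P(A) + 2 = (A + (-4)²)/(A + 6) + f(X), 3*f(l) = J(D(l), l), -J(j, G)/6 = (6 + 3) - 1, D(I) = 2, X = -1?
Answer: -5687/31 ≈ -183.45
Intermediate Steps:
J(j, G) = -48 (J(j, G) = -6*((6 + 3) - 1) = -6*(9 - 1) = -6*8 = -48)
f(l) = -16 (f(l) = (⅓)*(-48) = -16)
P(A) = -18 + (16 + A)/(6 + A) (P(A) = -2 + ((A + (-4)²)/(A + 6) - 16) = -2 + ((A + 16)/(6 + A) - 16) = -2 + ((16 + A)/(6 + A) - 16) = -2 + (-16 + (16 + A)/(6 + A)) = -18 + (16 + A)/(6 + A))
P(25)*11 = ((-92 - 17*25)/(6 + 25))*11 = ((-92 - 425)/31)*11 = ((1/31)*(-517))*11 = -517/31*11 = -5687/31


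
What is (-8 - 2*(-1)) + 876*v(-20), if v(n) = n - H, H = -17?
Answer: -2634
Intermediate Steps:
v(n) = 17 + n (v(n) = n - 1*(-17) = n + 17 = 17 + n)
(-8 - 2*(-1)) + 876*v(-20) = (-8 - 2*(-1)) + 876*(17 - 20) = (-8 + 2) + 876*(-3) = -6 - 2628 = -2634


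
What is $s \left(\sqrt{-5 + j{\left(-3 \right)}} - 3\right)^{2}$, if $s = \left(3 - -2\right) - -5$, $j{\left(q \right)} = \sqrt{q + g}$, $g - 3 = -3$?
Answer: $10 \left(3 - \sqrt{-5 + i \sqrt{3}}\right)^{2} \approx 17.094 - 118.79 i$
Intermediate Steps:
$g = 0$ ($g = 3 - 3 = 0$)
$j{\left(q \right)} = \sqrt{q}$ ($j{\left(q \right)} = \sqrt{q + 0} = \sqrt{q}$)
$s = 10$ ($s = \left(3 + 2\right) + 5 = 5 + 5 = 10$)
$s \left(\sqrt{-5 + j{\left(-3 \right)}} - 3\right)^{2} = 10 \left(\sqrt{-5 + \sqrt{-3}} - 3\right)^{2} = 10 \left(\sqrt{-5 + i \sqrt{3}} - 3\right)^{2} = 10 \left(-3 + \sqrt{-5 + i \sqrt{3}}\right)^{2}$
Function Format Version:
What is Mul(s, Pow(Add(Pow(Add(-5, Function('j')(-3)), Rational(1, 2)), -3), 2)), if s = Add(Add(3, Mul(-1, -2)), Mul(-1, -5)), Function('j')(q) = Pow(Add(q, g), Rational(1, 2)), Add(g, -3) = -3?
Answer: Mul(10, Pow(Add(3, Mul(-1, Pow(Add(-5, Mul(I, Pow(3, Rational(1, 2)))), Rational(1, 2)))), 2)) ≈ Add(17.094, Mul(-118.79, I))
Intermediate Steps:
g = 0 (g = Add(3, -3) = 0)
Function('j')(q) = Pow(q, Rational(1, 2)) (Function('j')(q) = Pow(Add(q, 0), Rational(1, 2)) = Pow(q, Rational(1, 2)))
s = 10 (s = Add(Add(3, 2), 5) = Add(5, 5) = 10)
Mul(s, Pow(Add(Pow(Add(-5, Function('j')(-3)), Rational(1, 2)), -3), 2)) = Mul(10, Pow(Add(Pow(Add(-5, Pow(-3, Rational(1, 2))), Rational(1, 2)), -3), 2)) = Mul(10, Pow(Add(Pow(Add(-5, Mul(I, Pow(3, Rational(1, 2)))), Rational(1, 2)), -3), 2)) = Mul(10, Pow(Add(-3, Pow(Add(-5, Mul(I, Pow(3, Rational(1, 2)))), Rational(1, 2))), 2))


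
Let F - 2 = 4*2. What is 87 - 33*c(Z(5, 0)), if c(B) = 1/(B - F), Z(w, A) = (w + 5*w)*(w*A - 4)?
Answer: 11343/130 ≈ 87.254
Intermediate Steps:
F = 10 (F = 2 + 4*2 = 2 + 8 = 10)
Z(w, A) = 6*w*(-4 + A*w) (Z(w, A) = (6*w)*(A*w - 4) = (6*w)*(-4 + A*w) = 6*w*(-4 + A*w))
c(B) = 1/(-10 + B) (c(B) = 1/(B - 1*10) = 1/(B - 10) = 1/(-10 + B))
87 - 33*c(Z(5, 0)) = 87 - 33/(-10 + 6*5*(-4 + 0*5)) = 87 - 33/(-10 + 6*5*(-4 + 0)) = 87 - 33/(-10 + 6*5*(-4)) = 87 - 33/(-10 - 120) = 87 - 33/(-130) = 87 - 33*(-1/130) = 87 + 33/130 = 11343/130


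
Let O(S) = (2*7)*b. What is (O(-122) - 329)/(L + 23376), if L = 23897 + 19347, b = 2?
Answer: -301/66620 ≈ -0.0045182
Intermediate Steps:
O(S) = 28 (O(S) = (2*7)*2 = 14*2 = 28)
L = 43244
(O(-122) - 329)/(L + 23376) = (28 - 329)/(43244 + 23376) = -301/66620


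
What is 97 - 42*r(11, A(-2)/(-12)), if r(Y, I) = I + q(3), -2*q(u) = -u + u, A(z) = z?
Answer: 90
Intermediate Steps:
q(u) = 0 (q(u) = -(-u + u)/2 = -½*0 = 0)
r(Y, I) = I (r(Y, I) = I + 0 = I)
97 - 42*r(11, A(-2)/(-12)) = 97 - (-84)/(-12) = 97 - (-84)*(-1)/12 = 97 - 42*⅙ = 97 - 7 = 90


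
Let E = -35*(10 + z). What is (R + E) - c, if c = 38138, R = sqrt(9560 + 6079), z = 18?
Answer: -39118 + sqrt(15639) ≈ -38993.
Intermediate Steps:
R = sqrt(15639) ≈ 125.06
E = -980 (E = -35*(10 + 18) = -35*28 = -980)
(R + E) - c = (sqrt(15639) - 980) - 1*38138 = (-980 + sqrt(15639)) - 38138 = -39118 + sqrt(15639)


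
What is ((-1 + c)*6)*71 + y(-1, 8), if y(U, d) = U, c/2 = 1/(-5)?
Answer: -2987/5 ≈ -597.40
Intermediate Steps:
c = -⅖ (c = 2*(1/(-5)) = 2*(1*(-⅕)) = 2*(-⅕) = -⅖ ≈ -0.40000)
((-1 + c)*6)*71 + y(-1, 8) = ((-1 - ⅖)*6)*71 - 1 = -7/5*6*71 - 1 = -42/5*71 - 1 = -2982/5 - 1 = -2987/5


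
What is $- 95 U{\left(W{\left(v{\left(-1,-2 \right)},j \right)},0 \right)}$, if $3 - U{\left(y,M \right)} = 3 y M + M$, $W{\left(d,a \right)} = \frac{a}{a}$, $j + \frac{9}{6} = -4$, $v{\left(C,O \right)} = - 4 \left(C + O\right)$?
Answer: $-285$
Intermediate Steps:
$v{\left(C,O \right)} = - 4 C - 4 O$
$j = - \frac{11}{2}$ ($j = - \frac{3}{2} - 4 = - \frac{11}{2} \approx -5.5$)
$W{\left(d,a \right)} = 1$
$U{\left(y,M \right)} = 3 - M - 3 M y$ ($U{\left(y,M \right)} = 3 - \left(3 y M + M\right) = 3 - \left(3 M y + M\right) = 3 - \left(M + 3 M y\right) = 3 - M - 3 M y$)
$- 95 U{\left(W{\left(v{\left(-1,-2 \right)},j \right)},0 \right)} = - 95 \left(3 - 0 - 0 \cdot 1\right) = - 95 \left(3 + 0 + 0\right) = \left(-95\right) 3 = -285$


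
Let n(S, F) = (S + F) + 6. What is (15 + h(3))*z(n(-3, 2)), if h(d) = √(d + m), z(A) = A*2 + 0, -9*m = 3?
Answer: 150 + 20*√6/3 ≈ 166.33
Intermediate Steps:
n(S, F) = 6 + F + S (n(S, F) = (F + S) + 6 = 6 + F + S)
m = -⅓ (m = -⅑*3 = -⅓ ≈ -0.33333)
z(A) = 2*A (z(A) = 2*A + 0 = 2*A)
h(d) = √(-⅓ + d) (h(d) = √(d - ⅓) = √(-⅓ + d))
(15 + h(3))*z(n(-3, 2)) = (15 + √(-3 + 9*3)/3)*(2*(6 + 2 - 3)) = (15 + √(-3 + 27)/3)*(2*5) = (15 + √24/3)*10 = (15 + (2*√6)/3)*10 = (15 + 2*√6/3)*10 = 150 + 20*√6/3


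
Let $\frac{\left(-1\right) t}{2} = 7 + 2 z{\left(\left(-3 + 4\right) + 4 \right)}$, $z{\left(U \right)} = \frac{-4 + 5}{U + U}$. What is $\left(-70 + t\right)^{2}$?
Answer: $\frac{178084}{25} \approx 7123.4$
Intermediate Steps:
$z{\left(U \right)} = \frac{1}{2 U}$ ($z{\left(U \right)} = 1 \frac{1}{2 U} = \frac{1}{2 U}$)
$t = - \frac{72}{5}$ ($t = - 2 \left(7 + 2 \frac{1}{2 \left(\left(-3 + 4\right) + 4\right)}\right) = - 2 \left(7 + 2 \frac{1}{2 \left(1 + 4\right)}\right) = - 2 \left(7 + 2 \frac{1}{2 \cdot 5}\right) = - 2 \left(7 + 2 \cdot \frac{1}{2} \cdot \frac{1}{5}\right) = - 2 \left(7 + 2 \cdot \frac{1}{10}\right) = - 2 \left(7 + \frac{1}{5}\right) = \left(-2\right) \frac{36}{5} = - \frac{72}{5} \approx -14.4$)
$\left(-70 + t\right)^{2} = \left(-70 - \frac{72}{5}\right)^{2} = \left(- \frac{422}{5}\right)^{2} = \frac{178084}{25}$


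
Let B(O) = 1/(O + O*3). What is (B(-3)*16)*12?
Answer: -16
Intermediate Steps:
B(O) = 1/(4*O) (B(O) = 1/(O + 3*O) = 1/(4*O))
(B(-3)*16)*12 = (((¼)/(-3))*16)*12 = (((¼)*(-⅓))*16)*12 = -1/12*16*12 = -4/3*12 = -16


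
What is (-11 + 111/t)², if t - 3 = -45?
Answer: 36481/196 ≈ 186.13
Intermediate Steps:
t = -42 (t = 3 - 45 = -42)
(-11 + 111/t)² = (-11 + 111/(-42))² = (-11 + 111*(-1/42))² = (-11 - 37/14)² = (-191/14)² = 36481/196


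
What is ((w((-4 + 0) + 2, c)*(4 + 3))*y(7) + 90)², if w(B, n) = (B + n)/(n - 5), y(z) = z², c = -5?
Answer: 10896601/100 ≈ 1.0897e+5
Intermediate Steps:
w(B, n) = (B + n)/(-5 + n)
((w((-4 + 0) + 2, c)*(4 + 3))*y(7) + 90)² = ((((((-4 + 0) + 2) - 5)/(-5 - 5))*(4 + 3))*7² + 90)² = (((((-4 + 2) - 5)/(-10))*7)*49 + 90)² = ((-(-2 - 5)/10*7)*49 + 90)² = ((-⅒*(-7)*7)*49 + 90)² = (((7/10)*7)*49 + 90)² = ((49/10)*49 + 90)² = (2401/10 + 90)² = (3301/10)² = 10896601/100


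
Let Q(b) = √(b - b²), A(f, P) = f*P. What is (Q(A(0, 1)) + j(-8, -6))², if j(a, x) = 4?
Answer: 16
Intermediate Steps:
A(f, P) = P*f
(Q(A(0, 1)) + j(-8, -6))² = (√((1*0)*(1 - 0)) + 4)² = (√(0*(1 - 1*0)) + 4)² = (√(0*(1 + 0)) + 4)² = (√(0*1) + 4)² = (√0 + 4)² = (0 + 4)² = 4² = 16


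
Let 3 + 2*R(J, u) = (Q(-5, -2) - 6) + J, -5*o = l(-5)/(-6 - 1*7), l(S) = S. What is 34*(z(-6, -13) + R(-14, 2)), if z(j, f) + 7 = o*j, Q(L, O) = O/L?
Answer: -39423/65 ≈ -606.51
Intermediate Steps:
o = -1/13 (o = -(-1)/(-6 - 1*7) = -(-1)/(-6 - 7) = -(-1)/(-13) = -(-1)*(-1)/13 = -⅕*5/13 = -1/13 ≈ -0.076923)
z(j, f) = -7 - j/13
R(J, u) = -43/10 + J/2 (R(J, u) = -3/2 + ((-2/(-5) - 6) + J)/2 = -3/2 + ((-2*(-⅕) - 6) + J)/2 = -3/2 + ((⅖ - 6) + J)/2 = -3/2 + (-28/5 + J)/2 = -3/2 + (-14/5 + J/2) = -43/10 + J/2)
34*(z(-6, -13) + R(-14, 2)) = 34*((-7 - 1/13*(-6)) + (-43/10 + (½)*(-14))) = 34*((-7 + 6/13) + (-43/10 - 7)) = 34*(-85/13 - 113/10) = 34*(-2319/130) = -39423/65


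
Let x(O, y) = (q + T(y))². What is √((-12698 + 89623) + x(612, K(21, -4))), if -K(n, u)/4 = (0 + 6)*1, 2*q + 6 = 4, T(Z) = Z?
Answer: 5*√3102 ≈ 278.48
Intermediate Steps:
q = -1 (q = -3 + (½)*4 = -3 + 2 = -1)
K(n, u) = -24 (K(n, u) = -4*(0 + 6) = -24)
x(O, y) = (-1 + y)²
√((-12698 + 89623) + x(612, K(21, -4))) = √((-12698 + 89623) + (-1 - 24)²) = √(76925 + (-25)²) = √(76925 + 625) = √77550 = 5*√3102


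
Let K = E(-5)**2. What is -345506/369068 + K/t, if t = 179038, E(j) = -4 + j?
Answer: -1104085870/1179949939 ≈ -0.93571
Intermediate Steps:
K = 81 (K = (-4 - 5)**2 = (-9)**2 = 81)
-345506/369068 + K/t = -345506/369068 + 81/179038 = -345506*1/369068 + 81*(1/179038) = -24679/26362 + 81/179038 = -1104085870/1179949939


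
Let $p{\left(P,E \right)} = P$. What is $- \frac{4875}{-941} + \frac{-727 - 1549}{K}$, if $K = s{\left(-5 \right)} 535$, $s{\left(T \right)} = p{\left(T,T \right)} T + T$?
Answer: $\frac{12505196}{2517175} \approx 4.9679$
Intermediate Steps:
$s{\left(T \right)} = T + T^{2}$ ($s{\left(T \right)} = T T + T = T^{2} + T = T + T^{2}$)
$K = 10700$ ($K = - 5 \left(1 - 5\right) 535 = \left(-5\right) \left(-4\right) 535 = 20 \cdot 535 = 10700$)
$- \frac{4875}{-941} + \frac{-727 - 1549}{K} = - \frac{4875}{-941} + \frac{-727 - 1549}{10700} = \left(-4875\right) \left(- \frac{1}{941}\right) - \frac{569}{2675} = \frac{4875}{941} - \frac{569}{2675} = \frac{12505196}{2517175}$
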